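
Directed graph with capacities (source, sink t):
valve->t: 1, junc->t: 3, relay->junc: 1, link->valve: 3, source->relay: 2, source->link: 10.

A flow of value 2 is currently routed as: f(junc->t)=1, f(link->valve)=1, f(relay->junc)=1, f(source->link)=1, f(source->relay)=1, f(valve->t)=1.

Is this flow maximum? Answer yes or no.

Residual reachable from source: {link, relay, source, valve}; t is not reachable.
Saturated cut: relay->junc, valve->t with total capacity 2 = current flow value. Flow is maximum.

Yes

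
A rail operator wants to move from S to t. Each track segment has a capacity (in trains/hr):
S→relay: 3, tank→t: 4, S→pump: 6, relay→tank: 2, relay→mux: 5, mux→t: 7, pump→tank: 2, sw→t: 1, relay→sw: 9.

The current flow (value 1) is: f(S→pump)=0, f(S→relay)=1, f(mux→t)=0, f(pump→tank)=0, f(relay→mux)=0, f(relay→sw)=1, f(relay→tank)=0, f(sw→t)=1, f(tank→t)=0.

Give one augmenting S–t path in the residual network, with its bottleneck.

S→relay→mux→t, bottleneck 2

Residual along S→relay→mux→t: S→relay: 2, relay→mux: 5, mux→t: 7.
Bottleneck = min = 2.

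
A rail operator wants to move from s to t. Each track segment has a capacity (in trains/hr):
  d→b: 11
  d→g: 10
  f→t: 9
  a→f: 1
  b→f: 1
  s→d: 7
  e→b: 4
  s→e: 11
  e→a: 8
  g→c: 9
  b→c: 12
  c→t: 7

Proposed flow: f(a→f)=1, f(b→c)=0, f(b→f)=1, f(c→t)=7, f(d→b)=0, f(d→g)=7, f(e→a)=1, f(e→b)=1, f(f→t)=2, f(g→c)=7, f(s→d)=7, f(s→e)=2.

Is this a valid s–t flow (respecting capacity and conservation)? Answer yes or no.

Every edge has 0 ≤ f(e) ≤ cap(e).
At each intermediate node, inflow equals outflow.

Yes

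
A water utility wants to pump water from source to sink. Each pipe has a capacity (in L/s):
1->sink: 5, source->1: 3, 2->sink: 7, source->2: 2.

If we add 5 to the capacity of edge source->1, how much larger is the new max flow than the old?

Original max flow = 5.
After raising cap(source->1), augmenting paths through that edge carry 2 more units.
New max flow = 7. Increase = 2.

2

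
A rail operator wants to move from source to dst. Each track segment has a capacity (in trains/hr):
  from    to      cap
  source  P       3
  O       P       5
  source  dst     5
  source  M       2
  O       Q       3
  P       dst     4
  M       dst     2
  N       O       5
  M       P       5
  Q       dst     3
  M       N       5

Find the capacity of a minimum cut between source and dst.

Max flow = 10 (via 3 augmenting paths).
In the residual at optimum, the set reachable from source is {source}.
Cut edges: source->M (cap 2), source->P (cap 3), source->dst (cap 5). Sum = 10.

10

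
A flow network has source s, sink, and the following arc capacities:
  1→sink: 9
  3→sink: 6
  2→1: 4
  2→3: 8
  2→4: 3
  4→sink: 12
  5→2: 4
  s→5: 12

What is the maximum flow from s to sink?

4

Augment s→5→2→3→sink: bottleneck 4. Total 4.
No augmenting path remains in the residual graph.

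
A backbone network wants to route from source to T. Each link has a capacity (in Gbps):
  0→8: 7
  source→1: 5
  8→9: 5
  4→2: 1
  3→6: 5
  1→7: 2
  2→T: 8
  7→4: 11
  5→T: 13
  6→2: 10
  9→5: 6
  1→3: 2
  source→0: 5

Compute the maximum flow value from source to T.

Augment source→0→8→9→5→T: bottleneck 5. Total 5.
Augment source→1→3→6→2→T: bottleneck 2. Total 7.
Augment source→1→7→4→2→T: bottleneck 1. Total 8.
No augmenting path remains in the residual graph.

8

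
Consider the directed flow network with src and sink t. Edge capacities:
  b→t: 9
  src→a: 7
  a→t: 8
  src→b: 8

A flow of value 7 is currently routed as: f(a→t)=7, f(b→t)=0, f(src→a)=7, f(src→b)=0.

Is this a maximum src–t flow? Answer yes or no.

No

Residual path src→b→t has bottleneck 8 > 0.
Pushing 8 along it raises the flow to 15, so the given flow is not maximum.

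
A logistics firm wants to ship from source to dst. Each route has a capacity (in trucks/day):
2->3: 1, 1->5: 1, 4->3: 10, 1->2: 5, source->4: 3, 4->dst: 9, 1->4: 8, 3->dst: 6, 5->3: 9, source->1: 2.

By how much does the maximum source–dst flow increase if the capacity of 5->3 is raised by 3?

0

Original max flow = 5.
Edge 5->3 does not cross the min cut (source side {source}), so extra capacity there cannot help.
New max flow = 5. Increase = 0.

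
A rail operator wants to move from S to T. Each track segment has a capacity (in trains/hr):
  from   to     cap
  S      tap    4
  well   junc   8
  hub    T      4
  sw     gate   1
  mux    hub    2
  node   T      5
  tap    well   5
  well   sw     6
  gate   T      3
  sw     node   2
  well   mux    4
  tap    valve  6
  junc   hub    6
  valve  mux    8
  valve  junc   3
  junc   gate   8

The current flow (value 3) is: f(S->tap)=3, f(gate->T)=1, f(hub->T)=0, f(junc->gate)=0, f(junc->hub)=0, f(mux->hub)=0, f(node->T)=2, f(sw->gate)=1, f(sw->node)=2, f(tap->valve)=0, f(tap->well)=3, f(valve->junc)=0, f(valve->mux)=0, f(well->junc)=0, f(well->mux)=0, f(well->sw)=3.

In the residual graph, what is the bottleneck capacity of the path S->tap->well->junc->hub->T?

1

Residual capacities along the path: S->tap: 1, tap->well: 2, well->junc: 8, junc->hub: 6, hub->T: 4.
Minimum is 1.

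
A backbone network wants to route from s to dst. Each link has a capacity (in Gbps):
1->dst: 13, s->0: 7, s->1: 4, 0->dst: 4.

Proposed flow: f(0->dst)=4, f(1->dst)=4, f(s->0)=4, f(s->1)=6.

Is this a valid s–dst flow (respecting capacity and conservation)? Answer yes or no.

No

Capacity violated on s->1: flow 6 > capacity 4.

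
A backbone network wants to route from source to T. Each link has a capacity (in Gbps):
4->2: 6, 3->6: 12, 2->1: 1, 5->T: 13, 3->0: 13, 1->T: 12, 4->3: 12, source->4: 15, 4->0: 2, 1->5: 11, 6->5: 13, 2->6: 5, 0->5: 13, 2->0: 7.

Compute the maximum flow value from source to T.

Augment source->4->2->1->T: bottleneck 1. Total 1.
Augment source->4->0->5->T: bottleneck 2. Total 3.
Augment source->4->3->0->5->T: bottleneck 11. Total 14.
No augmenting path remains in the residual graph.

14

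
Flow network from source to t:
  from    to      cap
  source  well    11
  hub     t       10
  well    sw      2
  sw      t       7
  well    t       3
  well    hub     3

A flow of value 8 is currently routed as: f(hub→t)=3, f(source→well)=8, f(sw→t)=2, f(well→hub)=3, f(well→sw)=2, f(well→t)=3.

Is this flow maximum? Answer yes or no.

Yes

Residual reachable from source: {source, well}; t is not reachable.
Saturated cut: well→hub, well→sw, well→t with total capacity 8 = current flow value. Flow is maximum.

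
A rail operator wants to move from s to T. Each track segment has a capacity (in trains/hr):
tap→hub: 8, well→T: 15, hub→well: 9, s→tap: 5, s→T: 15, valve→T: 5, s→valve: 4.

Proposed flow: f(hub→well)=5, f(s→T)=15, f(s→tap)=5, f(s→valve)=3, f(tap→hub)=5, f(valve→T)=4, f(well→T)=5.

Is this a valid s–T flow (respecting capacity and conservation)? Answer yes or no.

Conservation fails at valve: inflow 3 ≠ outflow 4.

No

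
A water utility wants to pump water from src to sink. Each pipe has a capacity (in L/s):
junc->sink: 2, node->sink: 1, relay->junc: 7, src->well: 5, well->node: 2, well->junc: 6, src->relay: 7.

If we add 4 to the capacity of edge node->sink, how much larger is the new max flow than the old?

Original max flow = 3.
After raising cap(node->sink), augmenting paths through that edge carry 1 more unit.
New max flow = 4. Increase = 1.

1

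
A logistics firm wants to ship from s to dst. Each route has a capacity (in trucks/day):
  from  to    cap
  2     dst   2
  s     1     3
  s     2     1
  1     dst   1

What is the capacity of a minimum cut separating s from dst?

2

Max flow = 2 (via 2 augmenting paths).
In the residual at optimum, the set reachable from s is {1, s}.
Cut edges: s→2 (cap 1), 1→dst (cap 1). Sum = 2.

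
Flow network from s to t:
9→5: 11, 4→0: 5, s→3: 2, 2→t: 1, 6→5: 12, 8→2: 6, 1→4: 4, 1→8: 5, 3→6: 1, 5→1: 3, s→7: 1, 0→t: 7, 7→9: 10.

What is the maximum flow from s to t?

2

Augment s→3→6→5→1→4→0→t: bottleneck 1. Total 1.
Augment s→7→9→5→1→4→0→t: bottleneck 1. Total 2.
No augmenting path remains in the residual graph.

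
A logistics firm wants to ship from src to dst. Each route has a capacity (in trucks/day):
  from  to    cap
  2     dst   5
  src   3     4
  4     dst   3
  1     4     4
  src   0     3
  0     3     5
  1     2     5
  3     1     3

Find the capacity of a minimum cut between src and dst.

3

Max flow = 3 (via 1 augmenting path).
In the residual at optimum, the set reachable from src is {0, 3, src}.
Cut edges: 3->1 (cap 3). Sum = 3.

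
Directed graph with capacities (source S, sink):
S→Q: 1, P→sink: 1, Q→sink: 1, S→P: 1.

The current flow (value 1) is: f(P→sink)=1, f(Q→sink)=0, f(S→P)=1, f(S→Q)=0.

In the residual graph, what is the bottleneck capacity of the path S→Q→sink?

Residual capacities along the path: S→Q: 1, Q→sink: 1.
Minimum is 1.

1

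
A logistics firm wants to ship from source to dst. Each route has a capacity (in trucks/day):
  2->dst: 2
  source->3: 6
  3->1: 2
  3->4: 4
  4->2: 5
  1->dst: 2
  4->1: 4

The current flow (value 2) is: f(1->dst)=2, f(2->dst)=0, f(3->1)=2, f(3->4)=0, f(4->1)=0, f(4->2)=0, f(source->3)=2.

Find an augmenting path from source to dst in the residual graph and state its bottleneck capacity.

source->3->4->2->dst, bottleneck 2

Residual along source->3->4->2->dst: source->3: 4, 3->4: 4, 4->2: 5, 2->dst: 2.
Bottleneck = min = 2.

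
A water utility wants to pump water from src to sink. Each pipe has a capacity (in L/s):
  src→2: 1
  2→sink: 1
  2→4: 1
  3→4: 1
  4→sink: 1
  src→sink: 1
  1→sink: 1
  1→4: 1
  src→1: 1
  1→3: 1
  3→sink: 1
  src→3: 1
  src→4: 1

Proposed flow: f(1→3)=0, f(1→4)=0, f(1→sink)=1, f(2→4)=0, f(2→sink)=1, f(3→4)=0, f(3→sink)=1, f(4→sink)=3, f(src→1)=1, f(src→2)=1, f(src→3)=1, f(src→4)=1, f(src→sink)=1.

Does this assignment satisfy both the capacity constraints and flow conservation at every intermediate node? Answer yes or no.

Capacity violated on 4→sink: flow 3 > capacity 1.

No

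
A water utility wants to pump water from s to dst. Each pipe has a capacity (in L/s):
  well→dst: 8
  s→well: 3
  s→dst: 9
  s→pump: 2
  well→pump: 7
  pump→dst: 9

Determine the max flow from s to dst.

14

Augment s→dst: bottleneck 9. Total 9.
Augment s→well→dst: bottleneck 3. Total 12.
Augment s→pump→dst: bottleneck 2. Total 14.
No augmenting path remains in the residual graph.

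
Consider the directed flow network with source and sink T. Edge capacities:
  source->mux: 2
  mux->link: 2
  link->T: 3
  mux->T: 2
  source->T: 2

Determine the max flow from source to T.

4

Augment source->T: bottleneck 2. Total 2.
Augment source->mux->T: bottleneck 2. Total 4.
No augmenting path remains in the residual graph.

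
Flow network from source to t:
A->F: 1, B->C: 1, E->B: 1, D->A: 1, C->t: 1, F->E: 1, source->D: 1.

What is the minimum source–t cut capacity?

Max flow = 1 (via 1 augmenting path).
In the residual at optimum, the set reachable from source is {source}.
Cut edges: source->D (cap 1). Sum = 1.

1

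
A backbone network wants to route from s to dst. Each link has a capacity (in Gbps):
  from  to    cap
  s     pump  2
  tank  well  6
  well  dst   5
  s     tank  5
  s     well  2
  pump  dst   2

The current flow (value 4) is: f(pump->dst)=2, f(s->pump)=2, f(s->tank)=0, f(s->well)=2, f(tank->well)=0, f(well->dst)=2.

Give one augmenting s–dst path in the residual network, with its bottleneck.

Residual along s->tank->well->dst: s->tank: 5, tank->well: 6, well->dst: 3.
Bottleneck = min = 3.

s->tank->well->dst, bottleneck 3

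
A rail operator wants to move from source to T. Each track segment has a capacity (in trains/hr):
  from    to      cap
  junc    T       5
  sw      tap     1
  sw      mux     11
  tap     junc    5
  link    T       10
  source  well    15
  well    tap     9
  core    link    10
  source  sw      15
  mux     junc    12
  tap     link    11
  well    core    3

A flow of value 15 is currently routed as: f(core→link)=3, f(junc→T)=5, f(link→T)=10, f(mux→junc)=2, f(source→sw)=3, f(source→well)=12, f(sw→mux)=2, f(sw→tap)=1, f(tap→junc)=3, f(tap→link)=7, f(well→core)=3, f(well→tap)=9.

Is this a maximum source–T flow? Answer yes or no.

Residual reachable from source: {core, junc, link, mux, source, sw, tap, well}; T is not reachable.
Saturated cut: link→T, junc→T with total capacity 15 = current flow value. Flow is maximum.

Yes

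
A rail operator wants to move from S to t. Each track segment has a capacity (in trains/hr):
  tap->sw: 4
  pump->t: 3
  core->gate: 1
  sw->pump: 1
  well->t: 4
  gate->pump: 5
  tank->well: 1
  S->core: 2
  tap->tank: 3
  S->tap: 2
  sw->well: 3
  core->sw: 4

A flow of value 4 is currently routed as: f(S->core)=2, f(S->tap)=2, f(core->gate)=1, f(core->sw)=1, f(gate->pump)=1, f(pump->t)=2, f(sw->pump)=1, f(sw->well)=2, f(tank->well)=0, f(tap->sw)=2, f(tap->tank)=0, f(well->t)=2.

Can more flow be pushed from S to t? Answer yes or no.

Residual reachable from S: {S}; t is not reachable.
Saturated cut: S->core, S->tap with total capacity 4 = current flow value. Flow is maximum.

No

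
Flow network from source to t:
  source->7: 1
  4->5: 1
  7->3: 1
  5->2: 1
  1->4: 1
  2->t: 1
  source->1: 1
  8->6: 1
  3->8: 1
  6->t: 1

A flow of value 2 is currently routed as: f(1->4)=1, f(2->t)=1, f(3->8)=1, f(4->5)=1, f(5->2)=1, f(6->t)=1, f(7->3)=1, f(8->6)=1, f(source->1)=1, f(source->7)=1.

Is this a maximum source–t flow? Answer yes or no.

Yes

Residual reachable from source: {source}; t is not reachable.
Saturated cut: source->1, source->7 with total capacity 2 = current flow value. Flow is maximum.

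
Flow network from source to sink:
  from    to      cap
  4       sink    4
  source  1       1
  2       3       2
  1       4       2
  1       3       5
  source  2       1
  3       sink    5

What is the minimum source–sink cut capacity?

2

Max flow = 2 (via 2 augmenting paths).
In the residual at optimum, the set reachable from source is {source}.
Cut edges: source->2 (cap 1), source->1 (cap 1). Sum = 2.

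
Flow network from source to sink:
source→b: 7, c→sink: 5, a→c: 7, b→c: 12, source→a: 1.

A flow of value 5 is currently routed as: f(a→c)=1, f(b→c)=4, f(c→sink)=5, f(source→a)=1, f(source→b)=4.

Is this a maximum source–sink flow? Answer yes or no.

Residual reachable from source: {a, b, c, source}; sink is not reachable.
Saturated cut: c→sink with total capacity 5 = current flow value. Flow is maximum.

Yes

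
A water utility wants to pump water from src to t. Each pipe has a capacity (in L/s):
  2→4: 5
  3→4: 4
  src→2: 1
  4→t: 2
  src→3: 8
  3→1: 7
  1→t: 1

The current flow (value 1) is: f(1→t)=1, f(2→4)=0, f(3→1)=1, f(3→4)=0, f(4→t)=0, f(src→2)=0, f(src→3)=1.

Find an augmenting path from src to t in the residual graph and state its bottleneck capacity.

Residual along src→3→4→t: src→3: 7, 3→4: 4, 4→t: 2.
Bottleneck = min = 2.

src→3→4→t, bottleneck 2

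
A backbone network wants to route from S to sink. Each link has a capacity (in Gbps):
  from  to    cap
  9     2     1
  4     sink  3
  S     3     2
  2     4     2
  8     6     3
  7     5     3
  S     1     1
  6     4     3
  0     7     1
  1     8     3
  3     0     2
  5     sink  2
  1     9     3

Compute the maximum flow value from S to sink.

2

Augment S→3→0→7→5→sink: bottleneck 1. Total 1.
Augment S→1→8→6→4→sink: bottleneck 1. Total 2.
No augmenting path remains in the residual graph.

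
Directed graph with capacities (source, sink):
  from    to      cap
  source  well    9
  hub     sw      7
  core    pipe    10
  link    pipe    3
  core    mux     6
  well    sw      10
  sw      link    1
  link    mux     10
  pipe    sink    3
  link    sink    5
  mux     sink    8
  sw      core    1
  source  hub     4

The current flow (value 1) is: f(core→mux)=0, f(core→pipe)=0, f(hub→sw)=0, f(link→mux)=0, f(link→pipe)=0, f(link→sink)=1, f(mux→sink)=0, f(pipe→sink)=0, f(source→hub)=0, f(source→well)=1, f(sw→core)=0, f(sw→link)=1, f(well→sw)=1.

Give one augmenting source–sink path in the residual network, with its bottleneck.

source→well→sw→core→pipe→sink, bottleneck 1

Residual along source→well→sw→core→pipe→sink: source→well: 8, well→sw: 9, sw→core: 1, core→pipe: 10, pipe→sink: 3.
Bottleneck = min = 1.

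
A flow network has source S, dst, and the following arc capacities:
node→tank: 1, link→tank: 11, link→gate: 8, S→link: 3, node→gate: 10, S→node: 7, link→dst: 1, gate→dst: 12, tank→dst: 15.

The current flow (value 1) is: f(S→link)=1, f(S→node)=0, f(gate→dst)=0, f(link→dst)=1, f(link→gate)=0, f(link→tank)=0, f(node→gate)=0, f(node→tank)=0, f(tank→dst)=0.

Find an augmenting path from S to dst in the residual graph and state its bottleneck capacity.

S→node→tank→dst, bottleneck 1

Residual along S→node→tank→dst: S→node: 7, node→tank: 1, tank→dst: 15.
Bottleneck = min = 1.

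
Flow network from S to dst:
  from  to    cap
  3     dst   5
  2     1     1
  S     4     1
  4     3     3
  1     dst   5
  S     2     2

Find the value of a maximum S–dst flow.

2

Augment S→4→3→dst: bottleneck 1. Total 1.
Augment S→2→1→dst: bottleneck 1. Total 2.
No augmenting path remains in the residual graph.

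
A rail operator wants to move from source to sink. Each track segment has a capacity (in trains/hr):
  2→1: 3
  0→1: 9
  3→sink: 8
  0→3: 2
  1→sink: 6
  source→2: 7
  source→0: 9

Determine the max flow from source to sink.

Augment source→2→1→sink: bottleneck 3. Total 3.
Augment source→0→1→sink: bottleneck 3. Total 6.
Augment source→0→3→sink: bottleneck 2. Total 8.
No augmenting path remains in the residual graph.

8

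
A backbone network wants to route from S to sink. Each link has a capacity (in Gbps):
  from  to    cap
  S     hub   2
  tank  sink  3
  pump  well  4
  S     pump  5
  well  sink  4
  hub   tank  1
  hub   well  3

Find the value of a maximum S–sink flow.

5

Augment S→hub→tank→sink: bottleneck 1. Total 1.
Augment S→hub→well→sink: bottleneck 1. Total 2.
Augment S→pump→well→sink: bottleneck 3. Total 5.
No augmenting path remains in the residual graph.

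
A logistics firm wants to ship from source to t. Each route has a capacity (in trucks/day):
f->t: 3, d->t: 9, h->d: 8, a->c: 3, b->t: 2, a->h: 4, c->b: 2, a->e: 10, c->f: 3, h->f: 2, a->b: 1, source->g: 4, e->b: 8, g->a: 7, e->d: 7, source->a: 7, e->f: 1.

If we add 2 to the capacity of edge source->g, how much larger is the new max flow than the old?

Original max flow = 11.
After raising cap(source->g), augmenting paths through that edge carry 2 more units.
New max flow = 13. Increase = 2.

2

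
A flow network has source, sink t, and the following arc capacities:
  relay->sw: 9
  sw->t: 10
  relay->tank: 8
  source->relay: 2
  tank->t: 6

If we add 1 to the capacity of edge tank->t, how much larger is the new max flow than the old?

Original max flow = 2.
Edge tank->t does not cross the min cut (source side {source}), so extra capacity there cannot help.
New max flow = 2. Increase = 0.

0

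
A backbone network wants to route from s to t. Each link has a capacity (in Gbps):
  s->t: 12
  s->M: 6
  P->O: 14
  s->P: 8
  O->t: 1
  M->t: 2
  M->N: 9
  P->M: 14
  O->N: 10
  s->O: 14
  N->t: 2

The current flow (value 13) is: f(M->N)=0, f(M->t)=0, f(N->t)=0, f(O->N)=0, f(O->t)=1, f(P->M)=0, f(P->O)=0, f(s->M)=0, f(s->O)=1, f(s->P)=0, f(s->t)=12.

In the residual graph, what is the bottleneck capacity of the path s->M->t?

2

Residual capacities along the path: s->M: 6, M->t: 2.
Minimum is 2.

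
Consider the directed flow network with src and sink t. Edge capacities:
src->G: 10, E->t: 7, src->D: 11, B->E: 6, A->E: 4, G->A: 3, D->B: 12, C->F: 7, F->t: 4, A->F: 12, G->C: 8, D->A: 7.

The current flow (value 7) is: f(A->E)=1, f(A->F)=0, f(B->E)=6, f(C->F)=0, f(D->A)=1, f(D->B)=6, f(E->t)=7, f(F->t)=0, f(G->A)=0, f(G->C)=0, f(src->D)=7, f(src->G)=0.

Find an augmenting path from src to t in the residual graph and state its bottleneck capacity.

Residual along src->D->A->F->t: src->D: 4, D->A: 6, A->F: 12, F->t: 4.
Bottleneck = min = 4.

src->D->A->F->t, bottleneck 4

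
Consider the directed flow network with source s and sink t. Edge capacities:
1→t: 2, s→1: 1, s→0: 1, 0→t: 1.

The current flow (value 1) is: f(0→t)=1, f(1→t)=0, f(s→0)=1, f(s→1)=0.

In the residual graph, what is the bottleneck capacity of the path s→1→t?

Residual capacities along the path: s→1: 1, 1→t: 2.
Minimum is 1.

1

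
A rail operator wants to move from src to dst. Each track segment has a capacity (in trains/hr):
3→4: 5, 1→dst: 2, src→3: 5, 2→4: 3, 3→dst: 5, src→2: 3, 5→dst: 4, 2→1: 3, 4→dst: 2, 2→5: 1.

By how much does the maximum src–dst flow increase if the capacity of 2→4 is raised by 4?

0

Original max flow = 8.
Edge 2→4 does not cross the min cut (source side {src}), so extra capacity there cannot help.
New max flow = 8. Increase = 0.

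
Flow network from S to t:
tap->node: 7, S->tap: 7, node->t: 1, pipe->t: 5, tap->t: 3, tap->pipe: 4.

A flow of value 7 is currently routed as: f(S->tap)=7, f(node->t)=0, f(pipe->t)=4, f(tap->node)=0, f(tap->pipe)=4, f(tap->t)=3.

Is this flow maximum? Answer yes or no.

Residual reachable from S: {S}; t is not reachable.
Saturated cut: S->tap with total capacity 7 = current flow value. Flow is maximum.

Yes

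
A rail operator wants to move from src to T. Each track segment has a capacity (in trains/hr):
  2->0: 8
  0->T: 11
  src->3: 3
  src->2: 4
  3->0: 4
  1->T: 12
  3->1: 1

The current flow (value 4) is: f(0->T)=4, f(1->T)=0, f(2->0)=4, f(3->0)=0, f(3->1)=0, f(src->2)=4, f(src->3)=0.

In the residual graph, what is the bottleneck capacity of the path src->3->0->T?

Residual capacities along the path: src->3: 3, 3->0: 4, 0->T: 7.
Minimum is 3.

3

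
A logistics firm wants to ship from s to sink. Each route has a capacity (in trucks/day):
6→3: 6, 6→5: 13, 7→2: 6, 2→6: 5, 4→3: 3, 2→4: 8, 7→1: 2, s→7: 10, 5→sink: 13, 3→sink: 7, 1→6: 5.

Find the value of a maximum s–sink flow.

Augment s→7→2→4→3→sink: bottleneck 3. Total 3.
Augment s→7→2→6→3→sink: bottleneck 3. Total 6.
Augment s→7→1→6→3→sink: bottleneck 1. Total 7.
Augment s→7→1→6→5→sink: bottleneck 1. Total 8.
No augmenting path remains in the residual graph.

8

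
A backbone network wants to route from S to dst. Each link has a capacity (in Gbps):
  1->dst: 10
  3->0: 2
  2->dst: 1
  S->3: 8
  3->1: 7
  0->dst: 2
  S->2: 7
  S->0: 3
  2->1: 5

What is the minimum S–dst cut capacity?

13

Max flow = 13 (via 4 augmenting paths).
In the residual at optimum, the set reachable from S is {0, 1, 2, 3, S}.
Cut edges: 2->dst (cap 1), 1->dst (cap 10), 0->dst (cap 2). Sum = 13.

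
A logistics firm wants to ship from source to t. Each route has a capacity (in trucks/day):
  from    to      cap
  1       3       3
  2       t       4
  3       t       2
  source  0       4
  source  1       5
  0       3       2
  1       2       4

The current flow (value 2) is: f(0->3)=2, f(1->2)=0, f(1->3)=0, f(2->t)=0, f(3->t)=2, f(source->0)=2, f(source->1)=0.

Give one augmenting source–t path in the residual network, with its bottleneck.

source->1->2->t, bottleneck 4

Residual along source->1->2->t: source->1: 5, 1->2: 4, 2->t: 4.
Bottleneck = min = 4.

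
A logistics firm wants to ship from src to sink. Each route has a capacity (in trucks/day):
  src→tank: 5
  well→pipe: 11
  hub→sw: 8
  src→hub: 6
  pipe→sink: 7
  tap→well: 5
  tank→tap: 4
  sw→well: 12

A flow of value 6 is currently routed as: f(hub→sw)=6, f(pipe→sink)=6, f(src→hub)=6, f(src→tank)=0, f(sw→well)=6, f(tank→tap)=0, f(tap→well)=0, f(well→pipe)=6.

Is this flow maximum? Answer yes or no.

No

Residual path src→tank→tap→well→pipe→sink has bottleneck 1 > 0.
Pushing 1 along it raises the flow to 7, so the given flow is not maximum.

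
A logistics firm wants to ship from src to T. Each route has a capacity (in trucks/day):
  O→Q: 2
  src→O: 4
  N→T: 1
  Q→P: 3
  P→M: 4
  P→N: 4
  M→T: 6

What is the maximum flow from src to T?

Augment src→O→Q→P→M→T: bottleneck 2. Total 2.
No augmenting path remains in the residual graph.

2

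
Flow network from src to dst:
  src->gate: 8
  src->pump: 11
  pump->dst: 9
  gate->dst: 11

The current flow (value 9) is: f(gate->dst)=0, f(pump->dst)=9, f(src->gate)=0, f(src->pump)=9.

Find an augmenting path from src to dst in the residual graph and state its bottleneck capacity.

Residual along src->gate->dst: src->gate: 8, gate->dst: 11.
Bottleneck = min = 8.

src->gate->dst, bottleneck 8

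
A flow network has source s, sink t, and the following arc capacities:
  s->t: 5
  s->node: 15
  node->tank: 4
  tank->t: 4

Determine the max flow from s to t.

9

Augment s->t: bottleneck 5. Total 5.
Augment s->node->tank->t: bottleneck 4. Total 9.
No augmenting path remains in the residual graph.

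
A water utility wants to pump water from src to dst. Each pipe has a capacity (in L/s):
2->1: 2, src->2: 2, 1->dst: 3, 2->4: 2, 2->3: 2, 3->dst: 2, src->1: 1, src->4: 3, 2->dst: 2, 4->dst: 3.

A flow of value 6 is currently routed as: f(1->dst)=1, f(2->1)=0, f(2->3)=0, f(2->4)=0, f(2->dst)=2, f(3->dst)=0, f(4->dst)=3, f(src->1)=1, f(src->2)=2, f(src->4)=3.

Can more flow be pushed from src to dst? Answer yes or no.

Residual reachable from src: {src}; dst is not reachable.
Saturated cut: src->2, src->4, src->1 with total capacity 6 = current flow value. Flow is maximum.

No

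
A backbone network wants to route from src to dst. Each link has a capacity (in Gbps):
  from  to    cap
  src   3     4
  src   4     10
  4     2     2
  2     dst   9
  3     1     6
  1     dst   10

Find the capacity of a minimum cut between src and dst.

6

Max flow = 6 (via 2 augmenting paths).
In the residual at optimum, the set reachable from src is {4, src}.
Cut edges: 4->2 (cap 2), src->3 (cap 4). Sum = 6.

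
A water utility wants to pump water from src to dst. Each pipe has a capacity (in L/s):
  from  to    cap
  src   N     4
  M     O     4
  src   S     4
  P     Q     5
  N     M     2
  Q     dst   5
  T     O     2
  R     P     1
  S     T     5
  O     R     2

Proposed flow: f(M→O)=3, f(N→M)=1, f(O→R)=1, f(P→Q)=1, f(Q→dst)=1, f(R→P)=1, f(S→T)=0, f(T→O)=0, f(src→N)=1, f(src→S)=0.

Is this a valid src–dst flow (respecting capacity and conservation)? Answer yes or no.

Conservation fails at M: inflow 1 ≠ outflow 3.

No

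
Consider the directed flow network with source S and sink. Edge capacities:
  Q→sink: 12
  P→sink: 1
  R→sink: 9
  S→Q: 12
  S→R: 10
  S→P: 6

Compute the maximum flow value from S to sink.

Augment S→R→sink: bottleneck 9. Total 9.
Augment S→P→sink: bottleneck 1. Total 10.
Augment S→Q→sink: bottleneck 12. Total 22.
No augmenting path remains in the residual graph.

22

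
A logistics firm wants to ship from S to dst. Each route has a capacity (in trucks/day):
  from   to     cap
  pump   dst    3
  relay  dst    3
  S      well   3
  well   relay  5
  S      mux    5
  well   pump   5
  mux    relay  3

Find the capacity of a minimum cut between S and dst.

6

Max flow = 6 (via 2 augmenting paths).
In the residual at optimum, the set reachable from S is {S, mux}.
Cut edges: S->well (cap 3), mux->relay (cap 3). Sum = 6.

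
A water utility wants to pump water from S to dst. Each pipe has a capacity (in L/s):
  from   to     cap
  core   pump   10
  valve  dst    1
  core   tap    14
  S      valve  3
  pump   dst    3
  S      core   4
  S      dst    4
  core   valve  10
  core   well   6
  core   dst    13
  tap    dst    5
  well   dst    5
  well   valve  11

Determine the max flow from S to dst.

Augment S->dst: bottleneck 4. Total 4.
Augment S->core->dst: bottleneck 4. Total 8.
Augment S->valve->dst: bottleneck 1. Total 9.
No augmenting path remains in the residual graph.

9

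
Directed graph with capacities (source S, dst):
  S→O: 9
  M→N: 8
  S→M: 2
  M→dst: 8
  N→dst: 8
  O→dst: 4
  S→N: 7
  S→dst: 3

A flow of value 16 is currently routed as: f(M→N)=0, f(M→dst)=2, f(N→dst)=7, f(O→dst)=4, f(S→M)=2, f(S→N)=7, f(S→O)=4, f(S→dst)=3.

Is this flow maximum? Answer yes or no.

Residual reachable from S: {O, S}; dst is not reachable.
Saturated cut: S→M, S→N, S→dst, O→dst with total capacity 16 = current flow value. Flow is maximum.

Yes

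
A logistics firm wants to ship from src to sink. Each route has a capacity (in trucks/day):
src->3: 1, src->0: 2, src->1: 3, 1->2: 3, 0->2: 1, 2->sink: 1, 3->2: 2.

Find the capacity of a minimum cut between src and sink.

Max flow = 1 (via 1 augmenting path).
In the residual at optimum, the set reachable from src is {0, 1, 2, 3, src}.
Cut edges: 2->sink (cap 1). Sum = 1.

1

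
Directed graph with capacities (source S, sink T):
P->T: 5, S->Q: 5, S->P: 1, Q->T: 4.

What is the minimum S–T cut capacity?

5

Max flow = 5 (via 2 augmenting paths).
In the residual at optimum, the set reachable from S is {Q, S}.
Cut edges: S->P (cap 1), Q->T (cap 4). Sum = 5.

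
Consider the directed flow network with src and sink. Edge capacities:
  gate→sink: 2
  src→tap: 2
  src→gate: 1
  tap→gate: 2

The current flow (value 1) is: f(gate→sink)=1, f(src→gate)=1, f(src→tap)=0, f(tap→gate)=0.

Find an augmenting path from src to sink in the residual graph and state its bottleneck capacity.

Residual along src→tap→gate→sink: src→tap: 2, tap→gate: 2, gate→sink: 1.
Bottleneck = min = 1.

src→tap→gate→sink, bottleneck 1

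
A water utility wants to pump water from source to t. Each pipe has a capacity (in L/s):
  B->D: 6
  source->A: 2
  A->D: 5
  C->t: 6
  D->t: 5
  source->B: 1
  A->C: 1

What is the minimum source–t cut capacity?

Max flow = 3 (via 3 augmenting paths).
In the residual at optimum, the set reachable from source is {source}.
Cut edges: source->A (cap 2), source->B (cap 1). Sum = 3.

3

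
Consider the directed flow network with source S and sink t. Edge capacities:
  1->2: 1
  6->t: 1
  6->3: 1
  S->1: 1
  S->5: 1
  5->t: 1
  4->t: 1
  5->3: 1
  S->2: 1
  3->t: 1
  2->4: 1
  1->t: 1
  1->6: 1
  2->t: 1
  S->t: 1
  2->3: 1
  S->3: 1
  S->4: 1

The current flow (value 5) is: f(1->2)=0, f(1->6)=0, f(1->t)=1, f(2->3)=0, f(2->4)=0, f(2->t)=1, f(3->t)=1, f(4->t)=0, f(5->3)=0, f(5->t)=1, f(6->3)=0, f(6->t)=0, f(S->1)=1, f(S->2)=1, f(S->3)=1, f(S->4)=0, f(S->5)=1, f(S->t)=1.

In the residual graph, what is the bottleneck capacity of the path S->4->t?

1

Residual capacities along the path: S->4: 1, 4->t: 1.
Minimum is 1.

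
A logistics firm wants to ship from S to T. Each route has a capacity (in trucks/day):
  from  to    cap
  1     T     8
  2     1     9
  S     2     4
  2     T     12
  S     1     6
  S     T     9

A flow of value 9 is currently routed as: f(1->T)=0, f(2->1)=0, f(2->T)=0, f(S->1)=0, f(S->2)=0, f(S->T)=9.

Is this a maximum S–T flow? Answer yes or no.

No

Residual path S->2->T has bottleneck 4 > 0.
Pushing 4 along it raises the flow to 13, so the given flow is not maximum.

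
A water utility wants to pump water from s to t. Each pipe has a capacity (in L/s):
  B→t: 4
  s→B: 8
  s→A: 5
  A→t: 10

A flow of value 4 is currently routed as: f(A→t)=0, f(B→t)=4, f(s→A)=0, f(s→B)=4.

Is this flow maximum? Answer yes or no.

Residual path s→A→t has bottleneck 5 > 0.
Pushing 5 along it raises the flow to 9, so the given flow is not maximum.

No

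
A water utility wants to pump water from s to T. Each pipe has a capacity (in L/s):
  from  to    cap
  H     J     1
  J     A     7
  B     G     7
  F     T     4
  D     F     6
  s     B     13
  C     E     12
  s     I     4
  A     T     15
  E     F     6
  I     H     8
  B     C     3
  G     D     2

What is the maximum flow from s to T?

5

Augment s→I→H→J→A→T: bottleneck 1. Total 1.
Augment s→B→G→D→F→T: bottleneck 2. Total 3.
Augment s→B→C→E→F→T: bottleneck 2. Total 5.
No augmenting path remains in the residual graph.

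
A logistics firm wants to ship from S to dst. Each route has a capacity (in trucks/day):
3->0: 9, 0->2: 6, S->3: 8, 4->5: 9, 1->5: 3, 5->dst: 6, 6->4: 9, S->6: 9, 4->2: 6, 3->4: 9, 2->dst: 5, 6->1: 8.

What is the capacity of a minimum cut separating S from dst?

Max flow = 11 (via 3 augmenting paths).
In the residual at optimum, the set reachable from S is {0, 1, 2, 3, 4, 5, 6, S}.
Cut edges: 2->dst (cap 5), 5->dst (cap 6). Sum = 11.

11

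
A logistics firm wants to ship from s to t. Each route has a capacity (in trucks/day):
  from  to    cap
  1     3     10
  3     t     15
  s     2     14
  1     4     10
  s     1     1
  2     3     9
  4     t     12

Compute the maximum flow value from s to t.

10

Augment s->1->4->t: bottleneck 1. Total 1.
Augment s->2->3->t: bottleneck 9. Total 10.
No augmenting path remains in the residual graph.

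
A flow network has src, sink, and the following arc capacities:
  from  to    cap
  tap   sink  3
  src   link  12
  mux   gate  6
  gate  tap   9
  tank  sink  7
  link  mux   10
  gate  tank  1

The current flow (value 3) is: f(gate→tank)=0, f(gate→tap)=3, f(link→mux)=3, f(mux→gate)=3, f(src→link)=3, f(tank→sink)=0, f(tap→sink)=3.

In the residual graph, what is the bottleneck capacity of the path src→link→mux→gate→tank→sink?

Residual capacities along the path: src→link: 9, link→mux: 7, mux→gate: 3, gate→tank: 1, tank→sink: 7.
Minimum is 1.

1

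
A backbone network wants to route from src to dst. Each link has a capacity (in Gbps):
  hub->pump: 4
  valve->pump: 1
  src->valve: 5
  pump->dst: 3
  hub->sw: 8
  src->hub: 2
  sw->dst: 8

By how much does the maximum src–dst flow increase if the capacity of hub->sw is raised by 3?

Original max flow = 3.
Edge hub->sw does not cross the min cut (source side {src, valve}), so extra capacity there cannot help.
New max flow = 3. Increase = 0.

0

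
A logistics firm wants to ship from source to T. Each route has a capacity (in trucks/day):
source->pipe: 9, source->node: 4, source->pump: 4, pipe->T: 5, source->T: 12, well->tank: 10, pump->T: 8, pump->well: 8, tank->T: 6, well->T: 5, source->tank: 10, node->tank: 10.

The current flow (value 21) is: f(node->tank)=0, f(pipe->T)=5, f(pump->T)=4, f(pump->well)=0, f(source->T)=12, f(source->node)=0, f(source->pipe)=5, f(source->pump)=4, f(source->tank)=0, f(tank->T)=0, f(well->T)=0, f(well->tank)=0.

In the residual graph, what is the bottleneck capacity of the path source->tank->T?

6

Residual capacities along the path: source->tank: 10, tank->T: 6.
Minimum is 6.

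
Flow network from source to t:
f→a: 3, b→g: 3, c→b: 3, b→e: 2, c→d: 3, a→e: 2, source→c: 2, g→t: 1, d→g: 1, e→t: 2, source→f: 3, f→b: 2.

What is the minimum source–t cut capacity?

Max flow = 3 (via 3 augmenting paths).
In the residual at optimum, the set reachable from source is {a, b, c, d, e, f, g, source}.
Cut edges: g→t (cap 1), e→t (cap 2). Sum = 3.

3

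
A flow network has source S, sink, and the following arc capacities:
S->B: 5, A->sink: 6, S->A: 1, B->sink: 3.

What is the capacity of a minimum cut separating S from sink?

4

Max flow = 4 (via 2 augmenting paths).
In the residual at optimum, the set reachable from S is {B, S}.
Cut edges: S->A (cap 1), B->sink (cap 3). Sum = 4.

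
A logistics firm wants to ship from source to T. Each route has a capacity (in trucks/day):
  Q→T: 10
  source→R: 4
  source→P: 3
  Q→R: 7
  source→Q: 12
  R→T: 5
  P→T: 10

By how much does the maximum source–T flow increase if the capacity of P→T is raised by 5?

Original max flow = 18.
Edge P→T does not cross the min cut (source side {Q, R, source}), so extra capacity there cannot help.
New max flow = 18. Increase = 0.

0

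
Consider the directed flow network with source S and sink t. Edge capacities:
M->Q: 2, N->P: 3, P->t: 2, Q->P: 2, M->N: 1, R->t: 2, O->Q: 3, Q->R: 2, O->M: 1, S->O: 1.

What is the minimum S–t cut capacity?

Max flow = 1 (via 1 augmenting path).
In the residual at optimum, the set reachable from S is {S}.
Cut edges: S->O (cap 1). Sum = 1.

1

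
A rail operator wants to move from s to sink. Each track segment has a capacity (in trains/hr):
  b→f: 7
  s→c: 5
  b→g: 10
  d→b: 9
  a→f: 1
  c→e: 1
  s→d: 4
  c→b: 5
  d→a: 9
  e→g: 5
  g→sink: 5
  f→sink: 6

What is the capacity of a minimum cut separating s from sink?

9

Max flow = 9 (via 3 augmenting paths).
In the residual at optimum, the set reachable from s is {s}.
Cut edges: s→c (cap 5), s→d (cap 4). Sum = 9.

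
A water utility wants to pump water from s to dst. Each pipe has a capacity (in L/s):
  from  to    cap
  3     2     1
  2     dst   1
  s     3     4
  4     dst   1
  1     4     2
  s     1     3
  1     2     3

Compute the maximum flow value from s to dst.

Augment s→3→2→dst: bottleneck 1. Total 1.
Augment s→1→4→dst: bottleneck 1. Total 2.
No augmenting path remains in the residual graph.

2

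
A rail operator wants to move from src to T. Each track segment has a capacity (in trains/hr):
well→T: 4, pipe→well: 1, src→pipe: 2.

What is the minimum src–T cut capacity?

Max flow = 1 (via 1 augmenting path).
In the residual at optimum, the set reachable from src is {pipe, src}.
Cut edges: pipe→well (cap 1). Sum = 1.

1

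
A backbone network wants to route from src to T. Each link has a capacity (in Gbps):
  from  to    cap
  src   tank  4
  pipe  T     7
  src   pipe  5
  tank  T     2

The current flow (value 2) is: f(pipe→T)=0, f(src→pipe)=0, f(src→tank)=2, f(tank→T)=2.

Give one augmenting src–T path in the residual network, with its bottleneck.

src→pipe→T, bottleneck 5

Residual along src→pipe→T: src→pipe: 5, pipe→T: 7.
Bottleneck = min = 5.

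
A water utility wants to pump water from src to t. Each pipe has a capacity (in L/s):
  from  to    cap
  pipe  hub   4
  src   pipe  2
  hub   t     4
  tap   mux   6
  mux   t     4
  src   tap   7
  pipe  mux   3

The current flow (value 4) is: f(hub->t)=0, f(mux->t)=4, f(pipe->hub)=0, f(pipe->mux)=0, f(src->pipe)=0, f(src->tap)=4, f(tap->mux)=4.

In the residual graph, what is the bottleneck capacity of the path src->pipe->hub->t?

Residual capacities along the path: src->pipe: 2, pipe->hub: 4, hub->t: 4.
Minimum is 2.

2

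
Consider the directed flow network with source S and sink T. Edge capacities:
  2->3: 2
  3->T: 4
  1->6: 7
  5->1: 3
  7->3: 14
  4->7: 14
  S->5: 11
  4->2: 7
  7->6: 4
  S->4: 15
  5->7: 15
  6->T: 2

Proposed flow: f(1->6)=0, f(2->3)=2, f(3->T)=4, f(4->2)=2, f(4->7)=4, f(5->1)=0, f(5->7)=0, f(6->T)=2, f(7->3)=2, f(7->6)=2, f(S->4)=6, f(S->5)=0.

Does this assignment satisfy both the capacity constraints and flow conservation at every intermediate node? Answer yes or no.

Yes

Every edge has 0 ≤ f(e) ≤ cap(e).
At each intermediate node, inflow equals outflow.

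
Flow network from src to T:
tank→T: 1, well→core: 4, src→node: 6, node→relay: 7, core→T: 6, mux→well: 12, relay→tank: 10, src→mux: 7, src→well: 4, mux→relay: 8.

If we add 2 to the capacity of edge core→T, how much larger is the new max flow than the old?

Original max flow = 5.
Edge core→T does not cross the min cut (source side {mux, node, relay, src, tank, well}), so extra capacity there cannot help.
New max flow = 5. Increase = 0.

0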